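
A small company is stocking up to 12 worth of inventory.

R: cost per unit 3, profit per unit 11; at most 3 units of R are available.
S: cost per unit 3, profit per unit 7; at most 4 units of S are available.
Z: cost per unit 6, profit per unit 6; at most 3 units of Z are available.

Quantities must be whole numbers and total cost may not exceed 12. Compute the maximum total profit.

40

This is a bounded integer knapsack.
2×R and 2×S: cost 12 ≤ 12, profit 2·11 + 2·7 = 36.
3×R and 1×S: cost 12 ≤ 12, profit 3·11 + 1·7 = 40.
Best is 40.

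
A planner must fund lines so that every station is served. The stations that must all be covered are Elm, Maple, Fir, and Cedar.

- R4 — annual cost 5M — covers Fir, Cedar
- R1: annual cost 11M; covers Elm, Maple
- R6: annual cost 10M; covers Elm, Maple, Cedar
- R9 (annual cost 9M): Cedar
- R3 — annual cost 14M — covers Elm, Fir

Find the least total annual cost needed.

15

Choose R4 and R6: together they cover Elm, Maple, Fir, Cedar — every station.
Total annual cost: 5 + 10 = 15.
No cover costs less than 15.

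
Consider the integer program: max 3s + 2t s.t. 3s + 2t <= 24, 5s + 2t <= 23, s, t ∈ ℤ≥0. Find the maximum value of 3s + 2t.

22

Relaxing integrality, the LP optimum is 23.00 at (s,t) = (0, 11.5), which is not an integer point.
(s,t)=(0,11): 3·0+2·11=22≤24, 5·0+2·11=22≤23, objective 22.
(s,t)=(0,10): 3·0+2·10=20≤24, 5·0+2·10=20≤23, objective 20.
Maximum is 22 at (s,t)=(0,11).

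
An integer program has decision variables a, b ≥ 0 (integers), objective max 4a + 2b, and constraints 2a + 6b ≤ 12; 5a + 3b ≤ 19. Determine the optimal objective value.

Relaxing integrality, the LP optimum is 15.20 at (a,b) = (3.8, 0), which is not an integer point.
(a,b)=(3,1): 2·3+6·1=12≤12, 5·3+3·1=18≤19, objective 14.
(a,b)=(3,0): 2·3+6·0=6≤12, 5·3+3·0=15≤19, objective 12.
(a,b)=(2,1): 2·2+6·1=10≤12, 5·2+3·1=13≤19, objective 10.
(a,b)=(2,0): 2·2+6·0=4≤12, 5·2+3·0=10≤19, objective 8.
No feasible integer point exceeds 14.

14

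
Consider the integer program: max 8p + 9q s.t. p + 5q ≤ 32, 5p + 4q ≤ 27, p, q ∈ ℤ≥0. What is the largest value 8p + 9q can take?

54

(p,q)=(0,6) is feasible, giving 54.
(p,q)=(1,5) is feasible, giving 53.
Maximum is 54 at (p,q)=(0,6).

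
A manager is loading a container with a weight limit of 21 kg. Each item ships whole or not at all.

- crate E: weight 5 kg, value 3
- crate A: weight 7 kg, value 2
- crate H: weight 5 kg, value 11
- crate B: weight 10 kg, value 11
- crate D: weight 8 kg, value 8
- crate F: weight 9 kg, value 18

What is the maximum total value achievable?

This is an integer program with binary decision variables.
Allowing fractional choices, the relaxed optimum would be about 36.7, but items are indivisible.
crate E + crate H + crate F: weight 5 + 5 + 9 = 19 ≤ 21, value 3 + 11 + 18 = 32.
crate A + crate H + crate F: weight 7 + 5 + 9 = 21 ≤ 21, value 2 + 11 + 18 = 31.
Best is crate E, crate H, and crate F with total value 32.

32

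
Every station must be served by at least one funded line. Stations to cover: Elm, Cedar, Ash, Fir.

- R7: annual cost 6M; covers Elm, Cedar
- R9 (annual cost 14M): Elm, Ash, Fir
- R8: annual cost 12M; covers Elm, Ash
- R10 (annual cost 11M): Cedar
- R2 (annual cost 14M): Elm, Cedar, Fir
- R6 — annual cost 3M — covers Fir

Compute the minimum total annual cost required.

This is an integer covering problem.
The greedy cost-per-new-station heuristic would pick R7, R6, and R8 for 21, but a cheaper cover exists.
Choose R7 and R9: together they cover Elm, Cedar, Ash, Fir — every station.
Total annual cost: 6 + 14 = 20.
No cover costs less than 20.

20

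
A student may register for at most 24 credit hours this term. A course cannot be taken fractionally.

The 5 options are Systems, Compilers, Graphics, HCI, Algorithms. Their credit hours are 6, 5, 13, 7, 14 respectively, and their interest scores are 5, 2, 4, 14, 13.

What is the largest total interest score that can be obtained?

27

Systems + Compilers + HCI: credit hours 6 + 5 + 7 = 18 ≤ 24, interest score 5 + 2 + 14 = 21.
HCI + Algorithms: credit hours 7 + 14 = 21 ≤ 24, interest score 14 + 13 = 27.
Best is HCI and Algorithms with total interest score 27.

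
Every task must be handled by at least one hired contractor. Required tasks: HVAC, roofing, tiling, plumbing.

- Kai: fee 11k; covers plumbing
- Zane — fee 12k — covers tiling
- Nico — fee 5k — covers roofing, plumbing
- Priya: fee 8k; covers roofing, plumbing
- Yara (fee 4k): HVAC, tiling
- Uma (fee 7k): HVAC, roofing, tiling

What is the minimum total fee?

Choose Nico and Yara: together they cover HVAC, roofing, tiling, plumbing — every task.
Total fee: 5 + 4 = 9.
No cover costs less than 9.

9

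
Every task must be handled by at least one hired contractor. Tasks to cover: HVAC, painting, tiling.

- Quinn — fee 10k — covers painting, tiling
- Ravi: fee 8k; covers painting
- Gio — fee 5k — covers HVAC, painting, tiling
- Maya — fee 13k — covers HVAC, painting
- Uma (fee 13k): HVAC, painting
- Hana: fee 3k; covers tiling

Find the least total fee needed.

This is an integer covering problem.
Gio alone covers HVAC, painting, tiling — every task.
Total fee: 5.

5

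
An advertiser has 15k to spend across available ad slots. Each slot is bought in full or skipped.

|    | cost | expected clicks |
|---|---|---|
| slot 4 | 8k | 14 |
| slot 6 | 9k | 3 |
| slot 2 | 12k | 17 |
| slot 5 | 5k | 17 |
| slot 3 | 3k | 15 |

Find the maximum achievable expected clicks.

Allowing fractional choices, the relaxed optimum would be about 44.2, but ad slots are indivisible.
slot 4 + slot 5: cost 8 + 5 = 13 ≤ 15, expected clicks 14 + 17 = 31.
slot 5 + slot 3: cost 5 + 3 = 8 ≤ 15, expected clicks 17 + 15 = 32.
slot 2 + slot 3: cost 12 + 3 = 15 ≤ 15, expected clicks 17 + 15 = 32.
The maximum expected clicks is 32; one optimal choice is slot 5 and slot 3.

32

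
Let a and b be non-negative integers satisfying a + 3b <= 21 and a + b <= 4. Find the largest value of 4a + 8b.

(a,b)=(0,4) is feasible, giving 32.
(a,b)=(1,3) is feasible, giving 28.
No feasible integer point exceeds 32.

32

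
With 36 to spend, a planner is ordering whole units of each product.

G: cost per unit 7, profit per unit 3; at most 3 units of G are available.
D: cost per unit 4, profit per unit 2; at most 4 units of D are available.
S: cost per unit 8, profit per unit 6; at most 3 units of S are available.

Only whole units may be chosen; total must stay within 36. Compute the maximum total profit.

24

S has the best ratio (6/8); taking only S gives at most 3×6 = 18 (stopped by the supply cap of 3).
Mixing does better — 3×D and 3×S: cost 36 ≤ 36, profit 3·2 + 3·6 = 24.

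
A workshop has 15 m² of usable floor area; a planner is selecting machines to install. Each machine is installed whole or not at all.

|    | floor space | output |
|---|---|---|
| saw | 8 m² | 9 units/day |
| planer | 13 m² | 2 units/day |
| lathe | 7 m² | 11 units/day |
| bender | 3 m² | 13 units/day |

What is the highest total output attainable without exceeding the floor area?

24

Take lathe and bender: floor space 7 + 3 = 10 ≤ 15, output 11 + 13 = 24.
No other feasible combination does better.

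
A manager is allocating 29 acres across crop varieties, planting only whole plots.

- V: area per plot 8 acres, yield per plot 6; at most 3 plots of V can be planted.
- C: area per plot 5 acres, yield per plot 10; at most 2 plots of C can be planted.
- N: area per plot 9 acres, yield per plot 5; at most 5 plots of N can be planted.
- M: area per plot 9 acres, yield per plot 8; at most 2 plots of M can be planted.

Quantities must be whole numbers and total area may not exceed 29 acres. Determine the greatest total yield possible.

36

Take 2×C and 2×M: area 28 ≤ 29, yield 2·10 + 2·8 = 36.
C has the best ratio (10/5) and is taken to its limit of 2; remaining capacity is filled optimally with the others.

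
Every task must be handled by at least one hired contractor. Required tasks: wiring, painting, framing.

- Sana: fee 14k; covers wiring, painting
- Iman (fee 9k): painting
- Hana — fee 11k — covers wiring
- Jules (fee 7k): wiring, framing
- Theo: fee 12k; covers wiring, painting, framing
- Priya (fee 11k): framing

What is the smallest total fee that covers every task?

12

This is a weighted set-cover instance.
The greedy cost-per-new-task heuristic would pick Jules and Iman for 16, but a cheaper cover exists.
Theo alone covers wiring, painting, framing — every task.
Total fee: 12.
No cover costs less than 12.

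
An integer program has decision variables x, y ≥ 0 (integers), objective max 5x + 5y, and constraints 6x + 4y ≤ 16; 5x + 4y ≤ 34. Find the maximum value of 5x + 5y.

(x,y)=(0,4): 6·0+4·4=16≤16, 5·0+4·4=16≤34, objective 20.
(x,y)=(0,3): 6·0+4·3=12≤16, 5·0+4·3=12≤34, objective 15.
The best lattice point is (0,4), giving 20.

20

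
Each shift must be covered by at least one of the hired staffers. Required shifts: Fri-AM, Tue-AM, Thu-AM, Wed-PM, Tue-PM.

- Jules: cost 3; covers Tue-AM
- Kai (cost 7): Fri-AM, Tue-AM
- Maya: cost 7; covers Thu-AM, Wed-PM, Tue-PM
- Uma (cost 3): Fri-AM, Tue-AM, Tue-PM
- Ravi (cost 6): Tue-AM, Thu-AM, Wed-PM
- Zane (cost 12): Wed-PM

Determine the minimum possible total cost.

9

Choose Uma and Ravi: together they cover Fri-AM, Tue-AM, Thu-AM, Wed-PM, Tue-PM — every shift.
Total cost: 3 + 6 = 9.
No cover costs less than 9.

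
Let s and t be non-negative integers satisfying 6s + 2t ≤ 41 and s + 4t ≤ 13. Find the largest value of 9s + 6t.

60

(s,t)=(6,1): 6·6+2·1=38≤41, 1·6+4·1=10≤13, objective 60.
(s,t)=(5,2): 6·5+2·2=34≤41, 1·5+4·2=13≤13, objective 57.
(s,t)=(6,0): 6·6+2·0=36≤41, 1·6+4·0=6≤13, objective 54.
(s,t)=(5,1): 6·5+2·1=32≤41, 1·5+4·1=9≤13, objective 51.
Maximum is 60 at (s,t)=(6,1).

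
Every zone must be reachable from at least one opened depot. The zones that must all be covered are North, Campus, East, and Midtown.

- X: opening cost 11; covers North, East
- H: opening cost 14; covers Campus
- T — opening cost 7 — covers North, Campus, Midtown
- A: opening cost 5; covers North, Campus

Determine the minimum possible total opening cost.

18

This is an integer covering problem.
Choose X and T: together they cover North, Campus, East, Midtown — every zone.
Total opening cost: 11 + 7 = 18.
No cover costs less than 18.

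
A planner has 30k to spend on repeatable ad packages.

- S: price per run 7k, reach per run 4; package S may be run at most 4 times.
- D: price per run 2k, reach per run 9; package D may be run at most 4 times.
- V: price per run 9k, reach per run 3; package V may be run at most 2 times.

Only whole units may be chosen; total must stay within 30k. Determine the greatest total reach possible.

D has the best ratio (9/2); taking only D gives at most 4×9 = 36 (stopped by the supply cap of 4).
Mixing does better — 3×S and 4×D: price 29 ≤ 30, reach 3·4 + 4·9 = 48.

48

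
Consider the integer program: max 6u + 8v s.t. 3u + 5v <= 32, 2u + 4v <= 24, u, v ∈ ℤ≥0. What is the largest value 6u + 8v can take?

62

The continuous relaxation peaks at (10.7, 0) with value 64.00; rounding to a feasible lattice point costs some objective.
(u,v)=(9,1): 3·9+5·1=32≤32, 2·9+4·1=22≤24, objective 62.
(u,v)=(10,0): 3·10+5·0=30≤32, 2·10+4·0=20≤24, objective 60.
(u,v)=(8,1): 3·8+5·1=29≤32, 2·8+4·1=20≤24, objective 56.
Maximum is 62 at (u,v)=(9,1).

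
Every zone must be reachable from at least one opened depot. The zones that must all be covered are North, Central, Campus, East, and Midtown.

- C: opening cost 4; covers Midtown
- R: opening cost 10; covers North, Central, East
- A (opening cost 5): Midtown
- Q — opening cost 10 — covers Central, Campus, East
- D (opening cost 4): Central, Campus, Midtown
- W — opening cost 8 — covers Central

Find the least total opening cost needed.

14

Choose R and D: together they cover North, Central, Campus, East, Midtown — every zone.
Total opening cost: 10 + 4 = 14.
No cover costs less than 14.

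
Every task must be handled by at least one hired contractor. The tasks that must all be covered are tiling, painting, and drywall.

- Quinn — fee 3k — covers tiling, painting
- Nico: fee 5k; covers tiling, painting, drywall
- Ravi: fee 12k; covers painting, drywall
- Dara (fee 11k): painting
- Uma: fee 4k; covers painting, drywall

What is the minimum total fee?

5

The greedy cost-per-new-task heuristic would pick Quinn and Uma for 7, but a cheaper cover exists.
Nico alone covers tiling, painting, drywall — every task.
Total fee: 5.
No cover costs less than 5.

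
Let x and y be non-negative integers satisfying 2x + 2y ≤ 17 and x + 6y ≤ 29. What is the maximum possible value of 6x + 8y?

(x,y)=(4,4): 2·4+2·4=16≤17, 1·4+6·4=28≤29, objective 56.
(x,y)=(5,3): 2·5+2·3=16≤17, 1·5+6·3=23≤29, objective 54.
The best lattice point is (4,4), giving 56.

56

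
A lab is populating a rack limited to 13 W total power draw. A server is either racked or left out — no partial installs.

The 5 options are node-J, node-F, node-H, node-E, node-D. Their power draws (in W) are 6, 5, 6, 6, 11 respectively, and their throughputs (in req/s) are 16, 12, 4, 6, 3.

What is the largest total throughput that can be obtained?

28

node-J + node-H: power draw 6 + 6 = 12 ≤ 13, throughput 16 + 4 = 20.
node-J + node-F: power draw 6 + 5 = 11 ≤ 13, throughput 16 + 12 = 28.
node-J + node-E: power draw 6 + 6 = 12 ≤ 13, throughput 16 + 6 = 22.
Best is node-J and node-F with total throughput 28.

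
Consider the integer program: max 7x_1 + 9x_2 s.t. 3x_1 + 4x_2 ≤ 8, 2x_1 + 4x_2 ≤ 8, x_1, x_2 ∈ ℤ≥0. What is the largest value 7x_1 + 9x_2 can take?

18

Relaxing integrality, the LP optimum is 18.67 at (x_1,x_2) = (2.67, 0), which is not an integer point.
(x_1,x_2)=(0,2): 3·0+4·2=8≤8, 2·0+4·2=8≤8, objective 18.
(x_1,x_2)=(1,1): 3·1+4·1=7≤8, 2·1+4·1=6≤8, objective 16.
(x_1,x_2)=(2,0): 3·2+4·0=6≤8, 2·2+4·0=4≤8, objective 14.
The best lattice point is (0,2), giving 18.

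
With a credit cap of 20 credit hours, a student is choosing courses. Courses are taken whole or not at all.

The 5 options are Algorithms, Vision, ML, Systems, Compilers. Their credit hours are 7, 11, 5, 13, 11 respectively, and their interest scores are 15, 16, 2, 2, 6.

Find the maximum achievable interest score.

Allowing fractional choices, the relaxed optimum would be about 32.1, but courses are indivisible.
Algorithms + Vision: credit hours 7 + 11 = 18 ≤ 20, interest score 15 + 16 = 31.
Algorithms + Compilers: credit hours 7 + 11 = 18 ≤ 20, interest score 15 + 6 = 21.
Best is Algorithms and Vision with total interest score 31.

31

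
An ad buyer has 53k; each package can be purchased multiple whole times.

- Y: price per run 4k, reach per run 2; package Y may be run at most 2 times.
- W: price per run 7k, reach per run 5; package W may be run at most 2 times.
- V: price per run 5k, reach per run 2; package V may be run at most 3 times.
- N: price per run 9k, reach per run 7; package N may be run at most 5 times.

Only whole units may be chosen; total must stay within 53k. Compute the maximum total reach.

Take 1×W and 5×N: price 52 ≤ 53, reach 1·5 + 5·7 = 40.
N has the best ratio (7/9) and is taken to its limit of 5; remaining capacity is filled optimally with the others.

40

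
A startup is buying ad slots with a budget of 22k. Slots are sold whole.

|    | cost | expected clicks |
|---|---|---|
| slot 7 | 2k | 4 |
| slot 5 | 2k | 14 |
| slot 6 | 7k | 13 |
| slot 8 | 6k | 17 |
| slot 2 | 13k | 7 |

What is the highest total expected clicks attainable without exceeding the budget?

48

Allowing fractional choices, the relaxed optimum would be about 50.7, but ad slots are indivisible.
slot 7 + slot 5 + slot 6 + slot 8: cost 2 + 2 + 7 + 6 = 17 ≤ 22, expected clicks 4 + 14 + 13 + 17 = 48.
slot 5 + slot 8 + slot 2: cost 2 + 6 + 13 = 21 ≤ 22, expected clicks 14 + 17 + 7 = 38.
slot 5 + slot 6 + slot 8: cost 2 + 7 + 6 = 15 ≤ 22, expected clicks 14 + 13 + 17 = 44.
Best is slot 7, slot 5, slot 6, and slot 8 with total expected clicks 48.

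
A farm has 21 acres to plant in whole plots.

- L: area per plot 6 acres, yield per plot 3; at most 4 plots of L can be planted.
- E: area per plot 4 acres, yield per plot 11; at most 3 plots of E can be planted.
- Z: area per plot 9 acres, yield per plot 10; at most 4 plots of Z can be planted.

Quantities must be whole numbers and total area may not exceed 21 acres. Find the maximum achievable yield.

43

3×E and 1×Z: area 21 ≤ 21, yield 3·11 + 1·10 = 43.
1×L and 3×E: area 18 ≤ 21, yield 1·3 + 3·11 = 36.
Best is 43.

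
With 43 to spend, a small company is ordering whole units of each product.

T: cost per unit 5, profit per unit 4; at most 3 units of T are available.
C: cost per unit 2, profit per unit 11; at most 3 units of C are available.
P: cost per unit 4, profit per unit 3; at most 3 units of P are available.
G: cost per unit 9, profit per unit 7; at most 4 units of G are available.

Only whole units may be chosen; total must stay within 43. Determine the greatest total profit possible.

This is a bounded integer knapsack.
C has the best ratio (11/2); taking only C gives at most 3×11 = 33 (stopped by the supply cap of 3).
Mixing does better — 2×T, 3×C, and 3×G: cost 43 ≤ 43, profit 2·4 + 3·11 + 3·7 = 62.

62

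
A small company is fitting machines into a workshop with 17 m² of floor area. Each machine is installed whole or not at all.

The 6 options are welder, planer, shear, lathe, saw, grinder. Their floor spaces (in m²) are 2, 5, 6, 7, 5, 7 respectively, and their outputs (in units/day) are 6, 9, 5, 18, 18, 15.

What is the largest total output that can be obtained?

planer + lathe + saw: floor space 5 + 7 + 5 = 17 ≤ 17, output 9 + 18 + 18 = 45.
planer + saw + grinder: floor space 5 + 5 + 7 = 17 ≤ 17, output 9 + 18 + 15 = 42.
welder + lathe + saw: floor space 2 + 7 + 5 = 14 ≤ 17, output 6 + 18 + 18 = 42.
Best is planer, lathe, and saw with total output 45.

45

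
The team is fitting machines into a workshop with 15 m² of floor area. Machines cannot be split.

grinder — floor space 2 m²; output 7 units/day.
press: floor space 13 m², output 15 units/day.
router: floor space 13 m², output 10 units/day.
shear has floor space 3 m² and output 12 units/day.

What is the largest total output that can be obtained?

22

grinder + press: floor space 2 + 13 = 15 ≤ 15, output 7 + 15 = 22.
grinder + shear: floor space 2 + 3 = 5 ≤ 15, output 7 + 12 = 19.
Best is grinder and press with total output 22.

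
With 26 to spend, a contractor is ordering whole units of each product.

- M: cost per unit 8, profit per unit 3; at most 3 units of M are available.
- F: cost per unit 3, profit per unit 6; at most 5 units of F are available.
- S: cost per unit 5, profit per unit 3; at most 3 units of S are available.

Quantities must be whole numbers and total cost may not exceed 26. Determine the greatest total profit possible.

36

5×F and 1×S: cost 20 ≤ 26, profit 5·6 + 1·3 = 33.
5×F and 2×S: cost 25 ≤ 26, profit 5·6 + 2·3 = 36.
Best is 36.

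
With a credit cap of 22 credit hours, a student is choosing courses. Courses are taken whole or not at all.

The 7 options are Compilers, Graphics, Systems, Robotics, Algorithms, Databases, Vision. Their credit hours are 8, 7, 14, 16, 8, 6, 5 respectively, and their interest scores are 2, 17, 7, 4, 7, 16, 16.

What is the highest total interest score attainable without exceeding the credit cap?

This is a 0-1 knapsack instance.
Allowing fractional choices, the relaxed optimum would be about 52.5, but courses are indivisible.
Graphics + Algorithms + Databases: credit hours 7 + 8 + 6 = 21 ≤ 22, interest score 17 + 7 + 16 = 40.
Graphics + Databases + Vision: credit hours 7 + 6 + 5 = 18 ≤ 22, interest score 17 + 16 + 16 = 49.
Graphics + Algorithms + Vision: credit hours 7 + 8 + 5 = 20 ≤ 22, interest score 17 + 7 + 16 = 40.
Best is Graphics, Databases, and Vision with total interest score 49.

49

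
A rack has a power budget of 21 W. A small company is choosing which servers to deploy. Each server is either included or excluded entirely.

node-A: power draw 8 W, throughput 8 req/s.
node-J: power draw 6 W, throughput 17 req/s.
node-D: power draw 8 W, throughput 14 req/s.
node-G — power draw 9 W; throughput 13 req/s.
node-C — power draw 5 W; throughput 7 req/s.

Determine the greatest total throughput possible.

38

This is a 0-1 knapsack instance.
Allowing fractional choices, the relaxed optimum would be about 41.1, but servers are indivisible.
node-A + node-J + node-C: power draw 8 + 6 + 5 = 19 ≤ 21, throughput 8 + 17 + 7 = 32.
node-J + node-G + node-C: power draw 6 + 9 + 5 = 20 ≤ 21, throughput 17 + 13 + 7 = 37.
node-J + node-D + node-C: power draw 6 + 8 + 5 = 19 ≤ 21, throughput 17 + 14 + 7 = 38.
Best is node-J, node-D, and node-C with total throughput 38.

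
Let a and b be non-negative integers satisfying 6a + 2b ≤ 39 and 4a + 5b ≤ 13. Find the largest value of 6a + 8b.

20

(a,b)=(2,1): 6·2+2·1=14≤39, 4·2+5·1=13≤13, objective 20.
(a,b)=(3,0): 6·3+2·0=18≤39, 4·3+5·0=12≤13, objective 18.
Maximum is 20 at (a,b)=(2,1).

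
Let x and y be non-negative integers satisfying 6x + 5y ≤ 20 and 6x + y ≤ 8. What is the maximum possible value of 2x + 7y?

28

(x,y)=(0,4): 6·0+5·4=20≤20, 6·0+1·4=4≤8, objective 28.
(x,y)=(0,3): 6·0+5·3=15≤20, 6·0+1·3=3≤8, objective 21.
The best lattice point is (0,4), giving 28.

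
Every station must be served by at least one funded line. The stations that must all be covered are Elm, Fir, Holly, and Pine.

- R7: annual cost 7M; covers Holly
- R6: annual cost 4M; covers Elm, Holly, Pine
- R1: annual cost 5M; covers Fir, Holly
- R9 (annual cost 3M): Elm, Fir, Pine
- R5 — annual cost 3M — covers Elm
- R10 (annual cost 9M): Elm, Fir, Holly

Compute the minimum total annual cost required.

Choose R6 and R9: together they cover Elm, Fir, Holly, Pine — every station.
Total annual cost: 4 + 3 = 7.
No cover costs less than 7.

7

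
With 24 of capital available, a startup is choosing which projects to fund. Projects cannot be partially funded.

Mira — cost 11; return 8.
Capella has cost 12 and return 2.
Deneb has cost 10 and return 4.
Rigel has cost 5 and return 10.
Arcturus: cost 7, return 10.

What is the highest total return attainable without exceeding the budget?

28

Mira + Rigel + Arcturus: cost 11 + 5 + 7 = 23 ≤ 24, return 8 + 10 + 10 = 28.
Capella + Rigel + Arcturus: cost 12 + 5 + 7 = 24 ≤ 24, return 2 + 10 + 10 = 22.
Deneb + Rigel + Arcturus: cost 10 + 5 + 7 = 22 ≤ 24, return 4 + 10 + 10 = 24.
Best is Mira, Rigel, and Arcturus with total return 28.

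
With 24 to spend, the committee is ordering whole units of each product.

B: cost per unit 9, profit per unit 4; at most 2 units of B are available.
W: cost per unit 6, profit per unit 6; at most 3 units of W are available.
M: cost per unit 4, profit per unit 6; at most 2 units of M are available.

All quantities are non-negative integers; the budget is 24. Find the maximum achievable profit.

This is a bounded integer knapsack.
2×W and 2×M: cost 20 ≤ 24, profit 2·6 + 2·6 = 24.
3×W and 1×M: cost 22 ≤ 24, profit 3·6 + 1·6 = 24.
Best is 24.

24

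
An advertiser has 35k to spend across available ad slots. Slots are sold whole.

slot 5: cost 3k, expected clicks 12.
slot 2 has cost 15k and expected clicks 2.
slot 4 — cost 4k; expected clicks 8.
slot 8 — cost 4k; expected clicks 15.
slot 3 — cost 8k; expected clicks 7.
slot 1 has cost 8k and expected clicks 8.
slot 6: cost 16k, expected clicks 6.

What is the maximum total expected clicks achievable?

50

Take slot 5, slot 4, slot 8, slot 3, and slot 1: cost 3 + 4 + 4 + 8 + 8 = 27 ≤ 35, expected clicks 12 + 8 + 15 + 7 + 8 = 50.
No other feasible combination does better.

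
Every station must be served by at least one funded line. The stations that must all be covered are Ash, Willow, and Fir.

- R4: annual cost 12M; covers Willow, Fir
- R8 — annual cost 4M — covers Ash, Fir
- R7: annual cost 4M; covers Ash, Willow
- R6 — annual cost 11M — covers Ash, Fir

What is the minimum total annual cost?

8

This is a weighted set-cover instance.
Choose R8 and R7: together they cover Ash, Willow, Fir — every station.
Total annual cost: 4 + 4 = 8.
No cover costs less than 8.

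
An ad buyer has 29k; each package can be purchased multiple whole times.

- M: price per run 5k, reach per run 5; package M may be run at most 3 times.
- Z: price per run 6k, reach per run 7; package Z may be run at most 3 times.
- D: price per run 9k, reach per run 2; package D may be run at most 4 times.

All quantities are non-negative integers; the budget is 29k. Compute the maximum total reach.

2×M and 3×Z: price 28 ≤ 29, reach 2·5 + 3·7 = 31.
3×M and 2×Z: price 27 ≤ 29, reach 3·5 + 2·7 = 29.
Best is 31.

31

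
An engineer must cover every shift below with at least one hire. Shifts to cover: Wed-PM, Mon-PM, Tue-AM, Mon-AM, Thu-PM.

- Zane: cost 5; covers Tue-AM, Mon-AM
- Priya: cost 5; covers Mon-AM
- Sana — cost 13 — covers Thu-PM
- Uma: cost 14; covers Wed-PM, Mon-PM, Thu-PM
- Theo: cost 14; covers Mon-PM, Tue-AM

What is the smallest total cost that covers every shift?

19

Choose Zane and Uma: together they cover Wed-PM, Mon-PM, Tue-AM, Mon-AM, Thu-PM — every shift.
Total cost: 5 + 14 = 19.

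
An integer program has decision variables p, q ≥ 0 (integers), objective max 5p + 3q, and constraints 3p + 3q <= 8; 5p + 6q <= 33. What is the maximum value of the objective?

10

Relaxing integrality, the LP optimum is 13.33 at (p,q) = (2.67, 0), which is not an integer point.
(p,q)=(2,0): 3·2+3·0=6≤8, 5·2+6·0=10≤33, objective 10.
(p,q)=(1,1): 3·1+3·1=6≤8, 5·1+6·1=11≤33, objective 8.
No feasible integer point exceeds 10.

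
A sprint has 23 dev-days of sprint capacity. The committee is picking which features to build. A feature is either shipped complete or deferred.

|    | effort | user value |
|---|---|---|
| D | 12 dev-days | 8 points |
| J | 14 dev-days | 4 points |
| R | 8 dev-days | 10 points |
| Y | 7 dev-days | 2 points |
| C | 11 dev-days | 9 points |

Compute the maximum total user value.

19

Take R and C: effort 8 + 11 = 19 ≤ 23, user value 10 + 9 = 19.
No other feasible combination does better.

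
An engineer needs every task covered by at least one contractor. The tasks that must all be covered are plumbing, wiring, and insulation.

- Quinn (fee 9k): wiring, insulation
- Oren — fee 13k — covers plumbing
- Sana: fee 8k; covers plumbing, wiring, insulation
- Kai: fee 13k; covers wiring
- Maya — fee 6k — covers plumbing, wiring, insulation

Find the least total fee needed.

Maya alone covers plumbing, wiring, insulation — every task.
Total fee: 6.
No cover costs less than 6.

6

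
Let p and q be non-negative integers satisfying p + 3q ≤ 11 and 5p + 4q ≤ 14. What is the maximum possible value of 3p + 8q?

24

The continuous relaxation peaks at (0, 3.5) with value 28.00; rounding to a feasible lattice point costs some objective.
(p,q)=(0,3): 1·0+3·3=9≤11, 5·0+4·3=12≤14, objective 24.
(p,q)=(1,2): 1·1+3·2=7≤11, 5·1+4·2=13≤14, objective 19.
(p,q)=(0,2): 1·0+3·2=6≤11, 5·0+4·2=8≤14, objective 16.
The best lattice point is (0,3), giving 24.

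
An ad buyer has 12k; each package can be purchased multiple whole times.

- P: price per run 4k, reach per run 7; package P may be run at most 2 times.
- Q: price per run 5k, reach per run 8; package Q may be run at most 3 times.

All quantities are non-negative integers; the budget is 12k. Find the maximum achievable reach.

16

Take 2×Q: price 10 ≤ 12, reach 2·8 = 16.
No other integer combination yields more.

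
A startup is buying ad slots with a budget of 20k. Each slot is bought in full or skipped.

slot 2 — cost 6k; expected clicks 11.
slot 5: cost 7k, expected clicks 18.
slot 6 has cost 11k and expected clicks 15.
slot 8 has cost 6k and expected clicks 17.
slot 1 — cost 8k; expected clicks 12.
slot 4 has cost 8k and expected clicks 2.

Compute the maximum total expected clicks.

46

This is a 0-1 knapsack instance.
slot 5 + slot 8: cost 7 + 6 = 13 ≤ 20, expected clicks 18 + 17 = 35.
slot 2 + slot 5 + slot 8: cost 6 + 7 + 6 = 19 ≤ 20, expected clicks 11 + 18 + 17 = 46.
slot 2 + slot 8 + slot 1: cost 6 + 6 + 8 = 20 ≤ 20, expected clicks 11 + 17 + 12 = 40.
Best is slot 2, slot 5, and slot 8 with total expected clicks 46.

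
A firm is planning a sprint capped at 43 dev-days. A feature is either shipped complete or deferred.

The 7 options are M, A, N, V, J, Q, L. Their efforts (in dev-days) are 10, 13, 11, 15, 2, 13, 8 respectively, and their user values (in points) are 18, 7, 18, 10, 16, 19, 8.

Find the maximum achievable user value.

71

M + V + J + Q: effort 10 + 15 + 2 + 13 = 40 ≤ 43, user value 18 + 10 + 16 + 19 = 63.
N + V + J + Q: effort 11 + 15 + 2 + 13 = 41 ≤ 43, user value 18 + 10 + 16 + 19 = 63.
M + N + J + Q: effort 10 + 11 + 2 + 13 = 36 ≤ 43, user value 18 + 18 + 16 + 19 = 71.
Best is M, N, J, and Q with total user value 71.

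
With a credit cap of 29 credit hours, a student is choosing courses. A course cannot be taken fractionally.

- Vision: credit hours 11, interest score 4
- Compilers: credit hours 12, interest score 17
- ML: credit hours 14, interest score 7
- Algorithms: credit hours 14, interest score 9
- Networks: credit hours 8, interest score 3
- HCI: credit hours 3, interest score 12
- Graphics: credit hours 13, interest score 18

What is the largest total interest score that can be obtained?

Allowing fractional choices, the relaxed optimum would be about 47.6, but courses are indivisible.
Compilers + HCI + Graphics: credit hours 12 + 3 + 13 = 28 ≤ 29, interest score 17 + 12 + 18 = 47.
Compilers + ML + HCI: credit hours 12 + 14 + 3 = 29 ≤ 29, interest score 17 + 7 + 12 = 36.
Compilers + Algorithms + HCI: credit hours 12 + 14 + 3 = 29 ≤ 29, interest score 17 + 9 + 12 = 38.
Best is Compilers, HCI, and Graphics with total interest score 47.

47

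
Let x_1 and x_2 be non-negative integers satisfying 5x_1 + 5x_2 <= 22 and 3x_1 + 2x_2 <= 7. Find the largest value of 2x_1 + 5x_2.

15

(x_1,x_2)=(0,3): 5·0+5·3=15≤22, 3·0+2·3=6≤7, objective 15.
(x_1,x_2)=(1,2): 5·1+5·2=15≤22, 3·1+2·2=7≤7, objective 12.
(x_1,x_2)=(0,2): 5·0+5·2=10≤22, 3·0+2·2=4≤7, objective 10.
No feasible integer point exceeds 15.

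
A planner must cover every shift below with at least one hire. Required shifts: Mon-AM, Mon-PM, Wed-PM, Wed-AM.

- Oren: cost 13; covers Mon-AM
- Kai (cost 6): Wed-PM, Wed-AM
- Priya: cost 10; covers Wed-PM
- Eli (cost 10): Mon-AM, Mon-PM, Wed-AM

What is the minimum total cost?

This is a weighted set-cover instance.
Choose Kai and Eli: together they cover Mon-AM, Mon-PM, Wed-PM, Wed-AM — every shift.
Total cost: 6 + 10 = 16.
No cover costs less than 16.

16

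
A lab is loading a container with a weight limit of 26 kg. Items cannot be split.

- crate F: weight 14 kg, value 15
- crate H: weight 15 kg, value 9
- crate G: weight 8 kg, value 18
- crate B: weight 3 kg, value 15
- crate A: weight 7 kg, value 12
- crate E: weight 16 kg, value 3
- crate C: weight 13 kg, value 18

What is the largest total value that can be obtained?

51

This is an integer program with binary decision variables.
crate G + crate B + crate A: weight 8 + 3 + 7 = 18 ≤ 26, value 18 + 15 + 12 = 45.
crate F + crate G + crate B: weight 14 + 8 + 3 = 25 ≤ 26, value 15 + 18 + 15 = 48.
crate G + crate B + crate C: weight 8 + 3 + 13 = 24 ≤ 26, value 18 + 15 + 18 = 51.
Best is crate G, crate B, and crate C with total value 51.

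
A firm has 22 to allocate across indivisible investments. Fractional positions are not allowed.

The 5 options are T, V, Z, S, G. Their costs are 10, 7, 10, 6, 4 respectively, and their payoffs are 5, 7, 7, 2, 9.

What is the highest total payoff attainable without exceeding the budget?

23

V + Z + G: cost 7 + 10 + 4 = 21 ≤ 22, payoff 7 + 7 + 9 = 23.
T + V + G: cost 10 + 7 + 4 = 21 ≤ 22, payoff 5 + 7 + 9 = 21.
Best is V, Z, and G with total payoff 23.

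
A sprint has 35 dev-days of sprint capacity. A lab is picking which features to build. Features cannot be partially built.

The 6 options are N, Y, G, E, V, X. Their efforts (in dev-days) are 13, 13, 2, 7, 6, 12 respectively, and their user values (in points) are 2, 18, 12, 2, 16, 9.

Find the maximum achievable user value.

Take Y, G, V, and X: effort 13 + 2 + 6 + 12 = 33 ≤ 35, user value 18 + 12 + 16 + 9 = 55.
No other feasible combination does better.

55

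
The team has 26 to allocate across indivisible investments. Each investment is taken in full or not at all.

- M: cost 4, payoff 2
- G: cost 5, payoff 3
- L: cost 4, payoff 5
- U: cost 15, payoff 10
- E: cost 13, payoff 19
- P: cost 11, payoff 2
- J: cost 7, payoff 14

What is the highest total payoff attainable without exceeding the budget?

38

This is a 0-1 knapsack instance.
Take L, E, and J: cost 4 + 13 + 7 = 24 ≤ 26, payoff 5 + 19 + 14 = 38.
No other feasible combination does better.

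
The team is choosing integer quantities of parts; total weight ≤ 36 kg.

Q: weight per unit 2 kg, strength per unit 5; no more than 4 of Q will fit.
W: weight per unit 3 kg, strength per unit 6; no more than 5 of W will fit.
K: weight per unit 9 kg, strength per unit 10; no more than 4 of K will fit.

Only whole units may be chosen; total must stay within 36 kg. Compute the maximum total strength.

60

Q has the best ratio (5/2); taking only Q gives at most 4×5 = 20 (stopped by the supply cap of 4).
Mixing does better — 4×Q, 5×W, and 1×K: weight 32 ≤ 36, strength 4·5 + 5·6 + 1·10 = 60.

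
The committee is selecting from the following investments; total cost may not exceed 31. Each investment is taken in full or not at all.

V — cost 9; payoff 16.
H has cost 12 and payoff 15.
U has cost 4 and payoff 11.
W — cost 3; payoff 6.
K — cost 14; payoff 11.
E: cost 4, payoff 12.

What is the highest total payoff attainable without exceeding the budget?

54

This is a 0-1 knapsack instance.
Take V, H, U, and E: cost 9 + 12 + 4 + 4 = 29 ≤ 31, payoff 16 + 15 + 11 + 12 = 54.
No other feasible combination does better.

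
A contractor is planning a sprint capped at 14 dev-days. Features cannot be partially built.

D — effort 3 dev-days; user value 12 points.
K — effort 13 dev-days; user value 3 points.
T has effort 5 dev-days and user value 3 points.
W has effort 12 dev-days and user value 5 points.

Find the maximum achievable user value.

15

Take D and T: effort 3 + 5 = 8 ≤ 14, user value 12 + 3 = 15.
No other feasible combination does better.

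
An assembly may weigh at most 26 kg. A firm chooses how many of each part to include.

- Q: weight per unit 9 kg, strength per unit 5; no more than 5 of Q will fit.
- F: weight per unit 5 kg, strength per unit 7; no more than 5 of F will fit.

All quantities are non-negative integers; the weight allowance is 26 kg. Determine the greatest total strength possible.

35

4×F: weight 20 ≤ 26, strength 4·7 = 28.
5×F: weight 25 ≤ 26, strength 5·7 = 35.
Best is 35.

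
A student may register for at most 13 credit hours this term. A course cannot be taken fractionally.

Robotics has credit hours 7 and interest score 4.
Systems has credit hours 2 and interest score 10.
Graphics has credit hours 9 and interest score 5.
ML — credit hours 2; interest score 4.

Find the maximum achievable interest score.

19

Robotics + Systems + ML: credit hours 7 + 2 + 2 = 11 ≤ 13, interest score 4 + 10 + 4 = 18.
Systems + Graphics + ML: credit hours 2 + 9 + 2 = 13 ≤ 13, interest score 10 + 5 + 4 = 19.
Best is Systems, Graphics, and ML with total interest score 19.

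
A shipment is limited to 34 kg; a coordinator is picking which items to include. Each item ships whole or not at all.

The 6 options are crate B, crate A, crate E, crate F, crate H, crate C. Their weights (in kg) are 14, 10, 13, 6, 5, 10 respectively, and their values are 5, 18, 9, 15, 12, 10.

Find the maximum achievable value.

crate A + crate F + crate H + crate C: weight 10 + 6 + 5 + 10 = 31 ≤ 34, value 18 + 15 + 12 + 10 = 55.
crate A + crate E + crate F + crate H: weight 10 + 13 + 6 + 5 = 34 ≤ 34, value 18 + 9 + 15 + 12 = 54.
crate E + crate F + crate H + crate C: weight 13 + 6 + 5 + 10 = 34 ≤ 34, value 9 + 15 + 12 + 10 = 46.
Best is crate A, crate F, crate H, and crate C with total value 55.

55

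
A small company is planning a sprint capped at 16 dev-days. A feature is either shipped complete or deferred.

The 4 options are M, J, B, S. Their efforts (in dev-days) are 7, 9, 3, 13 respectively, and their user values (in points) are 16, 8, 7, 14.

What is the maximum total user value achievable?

24

Take M and J: effort 7 + 9 = 16 ≤ 16, user value 16 + 8 = 24.
No other feasible combination does better.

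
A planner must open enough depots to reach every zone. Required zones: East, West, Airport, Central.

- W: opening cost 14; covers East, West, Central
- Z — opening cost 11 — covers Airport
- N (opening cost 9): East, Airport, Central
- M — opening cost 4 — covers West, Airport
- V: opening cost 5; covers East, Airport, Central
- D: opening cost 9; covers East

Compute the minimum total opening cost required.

Choose M and V: together they cover East, West, Airport, Central — every zone.
Total opening cost: 4 + 5 = 9.
No cover costs less than 9.

9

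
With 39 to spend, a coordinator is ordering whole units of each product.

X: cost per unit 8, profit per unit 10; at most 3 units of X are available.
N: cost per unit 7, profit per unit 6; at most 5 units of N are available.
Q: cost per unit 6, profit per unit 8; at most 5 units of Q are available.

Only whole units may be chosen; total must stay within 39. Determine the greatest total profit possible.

50

Take 1×X and 5×Q: cost 38 ≤ 39, profit 1·10 + 5·8 = 50.
Q has the best ratio (8/6) and is taken to its limit of 5; remaining capacity is filled optimally with the others.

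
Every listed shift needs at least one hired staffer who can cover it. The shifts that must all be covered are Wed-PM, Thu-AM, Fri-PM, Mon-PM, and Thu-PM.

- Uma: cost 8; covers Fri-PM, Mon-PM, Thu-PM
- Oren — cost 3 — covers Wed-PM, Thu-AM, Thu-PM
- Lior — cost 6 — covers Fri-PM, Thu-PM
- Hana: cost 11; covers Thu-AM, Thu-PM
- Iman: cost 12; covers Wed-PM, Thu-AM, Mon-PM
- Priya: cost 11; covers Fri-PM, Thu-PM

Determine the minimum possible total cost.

Choose Uma and Oren: together they cover Wed-PM, Thu-AM, Fri-PM, Mon-PM, Thu-PM — every shift.
Total cost: 8 + 3 = 11.

11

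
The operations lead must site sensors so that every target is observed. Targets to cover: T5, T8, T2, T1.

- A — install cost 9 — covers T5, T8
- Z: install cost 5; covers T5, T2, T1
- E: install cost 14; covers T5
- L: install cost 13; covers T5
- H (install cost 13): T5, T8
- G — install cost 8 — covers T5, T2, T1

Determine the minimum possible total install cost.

14

Choose A and Z: together they cover T5, T8, T2, T1 — every target.
Total install cost: 9 + 5 = 14.
No cover costs less than 14.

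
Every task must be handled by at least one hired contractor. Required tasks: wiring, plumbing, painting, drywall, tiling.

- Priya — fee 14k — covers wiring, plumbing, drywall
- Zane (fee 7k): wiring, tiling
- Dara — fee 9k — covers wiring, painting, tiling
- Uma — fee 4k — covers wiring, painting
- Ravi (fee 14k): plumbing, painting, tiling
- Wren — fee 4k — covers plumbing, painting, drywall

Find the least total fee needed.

Choose Zane and Wren: together they cover wiring, plumbing, painting, drywall, tiling — every task.
Total fee: 7 + 4 = 11.
No cover costs less than 11.

11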